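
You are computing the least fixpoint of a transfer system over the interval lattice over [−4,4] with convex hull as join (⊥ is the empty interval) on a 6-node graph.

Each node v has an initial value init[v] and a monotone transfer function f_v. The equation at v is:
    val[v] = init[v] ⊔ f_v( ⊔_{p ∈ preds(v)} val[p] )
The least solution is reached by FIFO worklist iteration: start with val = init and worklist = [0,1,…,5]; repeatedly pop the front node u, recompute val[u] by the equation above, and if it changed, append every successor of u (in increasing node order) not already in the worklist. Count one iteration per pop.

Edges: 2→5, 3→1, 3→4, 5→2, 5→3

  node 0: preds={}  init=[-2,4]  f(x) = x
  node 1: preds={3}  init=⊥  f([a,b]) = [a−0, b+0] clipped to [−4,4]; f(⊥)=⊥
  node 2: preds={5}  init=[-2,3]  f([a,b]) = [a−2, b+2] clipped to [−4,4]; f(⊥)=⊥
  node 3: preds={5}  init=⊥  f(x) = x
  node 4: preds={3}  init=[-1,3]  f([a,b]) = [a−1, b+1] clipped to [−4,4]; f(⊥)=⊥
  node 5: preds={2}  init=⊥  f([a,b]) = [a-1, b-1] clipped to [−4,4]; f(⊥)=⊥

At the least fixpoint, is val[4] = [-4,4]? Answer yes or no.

yes

Iteration log — 15 steps:
  step 1. node 0  ⊔preds=⊥  new=[-2,4]  stable
  step 2. node 1  ⊔preds=⊥  new=⊥  stable
  step 3. node 2  ⊔preds=⊥  new=[-2,3]  stable
  step 4. node 3  ⊔preds=⊥  new=⊥  stable
  step 5. node 4  ⊔preds=⊥  new=[-1,3]  stable
  step 6. node 5  ⊔preds=[-2,3]  new=[-3,2]  old=⊥  +wl: 2,3
  step 7. node 2  ⊔preds=[-3,2]  new=[-4,4]  old=[-2,3]  +wl: 5
  step 8. node 3  ⊔preds=[-3,2]  new=[-3,2]  old=⊥  +wl: 1,4
  step 9. node 5  ⊔preds=[-4,4]  new=[-4,3]  old=[-3,2]  +wl: 2,3
  step 10. node 1  ⊔preds=[-3,2]  new=[-3,2]  old=⊥  +wl: 
  step 11. node 4  ⊔preds=[-3,2]  new=[-4,3]  old=[-1,3]  +wl: 
  step 12. node 2  ⊔preds=[-4,3]  new=[-4,4]  stable
  step 13. node 3  ⊔preds=[-4,3]  new=[-4,3]  old=[-3,2]  +wl: 1,4
  step 14. node 1  ⊔preds=[-4,3]  new=[-4,3]  old=[-3,2]  +wl: 
  step 15. node 4  ⊔preds=[-4,3]  new=[-4,4]  old=[-4,3]  +wl: 

Least fixpoint reached:
  node 0: [-2,4]
  node 1: [-4,3]
  node 2: [-4,4]
  node 3: [-4,3]
  node 4: [-4,4]
  node 5: [-4,3]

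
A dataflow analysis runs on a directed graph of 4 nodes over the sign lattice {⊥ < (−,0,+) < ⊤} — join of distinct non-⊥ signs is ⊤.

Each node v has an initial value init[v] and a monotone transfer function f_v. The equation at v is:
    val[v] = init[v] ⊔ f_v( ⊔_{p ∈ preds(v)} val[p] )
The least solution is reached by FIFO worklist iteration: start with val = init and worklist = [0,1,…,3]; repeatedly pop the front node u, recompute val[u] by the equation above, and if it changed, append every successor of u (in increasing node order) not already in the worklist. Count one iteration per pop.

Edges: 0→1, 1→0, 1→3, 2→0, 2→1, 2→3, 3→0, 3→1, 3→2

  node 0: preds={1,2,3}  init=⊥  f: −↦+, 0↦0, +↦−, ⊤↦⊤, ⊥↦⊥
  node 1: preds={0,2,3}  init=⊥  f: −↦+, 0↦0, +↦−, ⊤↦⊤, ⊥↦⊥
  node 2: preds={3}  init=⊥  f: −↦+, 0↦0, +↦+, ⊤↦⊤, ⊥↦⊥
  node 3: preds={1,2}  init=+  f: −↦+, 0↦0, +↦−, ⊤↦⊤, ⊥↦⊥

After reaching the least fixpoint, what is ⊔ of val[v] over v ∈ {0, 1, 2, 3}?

Worklist (10 pops):
  #1 pop 0: in=+ → − (was ⊥); enqueue []
  #2 pop 1: in=⊤ → ⊤ (was ⊥); enqueue [0]
  #3 pop 2: in=+ → + (was ⊥); enqueue [1]
  #4 pop 3: in=⊤ → ⊤ (was +); enqueue [2]
  #5 pop 0: in=⊤ → ⊤ (was −); enqueue []
  #6 pop 1: in=⊤ → ⊤ (no change)
  #7 pop 2: in=⊤ → ⊤ (was +); enqueue [0,1,3]
  #8 pop 0: in=⊤ → ⊤ (no change)
  #9 pop 1: in=⊤ → ⊤ (no change)
  #10 pop 3: in=⊤ → ⊤ (no change)

Fixpoint:
  val[0] = ⊤
  val[1] = ⊤
  val[2] = ⊤
  val[3] = ⊤

⊤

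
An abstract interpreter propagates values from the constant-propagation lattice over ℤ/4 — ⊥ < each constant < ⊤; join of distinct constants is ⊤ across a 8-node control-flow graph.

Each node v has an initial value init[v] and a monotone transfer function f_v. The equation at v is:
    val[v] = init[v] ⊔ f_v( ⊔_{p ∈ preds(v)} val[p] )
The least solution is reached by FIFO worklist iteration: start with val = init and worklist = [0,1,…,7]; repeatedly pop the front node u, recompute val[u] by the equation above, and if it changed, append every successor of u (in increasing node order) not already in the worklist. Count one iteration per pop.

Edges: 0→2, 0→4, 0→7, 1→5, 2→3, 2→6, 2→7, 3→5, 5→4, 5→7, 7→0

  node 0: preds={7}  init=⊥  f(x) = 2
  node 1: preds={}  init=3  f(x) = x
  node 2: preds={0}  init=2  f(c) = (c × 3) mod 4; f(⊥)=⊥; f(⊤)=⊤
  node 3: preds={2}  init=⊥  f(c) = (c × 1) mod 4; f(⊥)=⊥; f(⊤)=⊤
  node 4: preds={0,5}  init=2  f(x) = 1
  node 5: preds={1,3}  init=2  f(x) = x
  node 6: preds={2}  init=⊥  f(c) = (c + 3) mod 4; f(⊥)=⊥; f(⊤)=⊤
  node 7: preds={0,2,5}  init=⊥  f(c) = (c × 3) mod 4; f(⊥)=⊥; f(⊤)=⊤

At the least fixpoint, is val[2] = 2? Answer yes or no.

Iteration log — 10 steps:
  step 1. node 0  ⊔preds=⊥  new=2  old=⊥  +wl: 
  step 2. node 1  ⊔preds=⊥  new=3  stable
  step 3. node 2  ⊔preds=2  new=2  stable
  step 4. node 3  ⊔preds=2  new=2  old=⊥  +wl: 
  step 5. node 4  ⊔preds=2  new=⊤  old=2  +wl: 
  step 6. node 5  ⊔preds=⊤  new=⊤  old=2  +wl: 4
  step 7. node 6  ⊔preds=2  new=1  old=⊥  +wl: 
  step 8. node 7  ⊔preds=⊤  new=⊤  old=⊥  +wl: 0
  step 9. node 4  ⊔preds=⊤  new=⊤  stable
  step 10. node 0  ⊔preds=⊤  new=2  stable

Least fixpoint reached:
  node 0: 2
  node 1: 3
  node 2: 2
  node 3: 2
  node 4: ⊤
  node 5: ⊤
  node 6: 1
  node 7: ⊤

yes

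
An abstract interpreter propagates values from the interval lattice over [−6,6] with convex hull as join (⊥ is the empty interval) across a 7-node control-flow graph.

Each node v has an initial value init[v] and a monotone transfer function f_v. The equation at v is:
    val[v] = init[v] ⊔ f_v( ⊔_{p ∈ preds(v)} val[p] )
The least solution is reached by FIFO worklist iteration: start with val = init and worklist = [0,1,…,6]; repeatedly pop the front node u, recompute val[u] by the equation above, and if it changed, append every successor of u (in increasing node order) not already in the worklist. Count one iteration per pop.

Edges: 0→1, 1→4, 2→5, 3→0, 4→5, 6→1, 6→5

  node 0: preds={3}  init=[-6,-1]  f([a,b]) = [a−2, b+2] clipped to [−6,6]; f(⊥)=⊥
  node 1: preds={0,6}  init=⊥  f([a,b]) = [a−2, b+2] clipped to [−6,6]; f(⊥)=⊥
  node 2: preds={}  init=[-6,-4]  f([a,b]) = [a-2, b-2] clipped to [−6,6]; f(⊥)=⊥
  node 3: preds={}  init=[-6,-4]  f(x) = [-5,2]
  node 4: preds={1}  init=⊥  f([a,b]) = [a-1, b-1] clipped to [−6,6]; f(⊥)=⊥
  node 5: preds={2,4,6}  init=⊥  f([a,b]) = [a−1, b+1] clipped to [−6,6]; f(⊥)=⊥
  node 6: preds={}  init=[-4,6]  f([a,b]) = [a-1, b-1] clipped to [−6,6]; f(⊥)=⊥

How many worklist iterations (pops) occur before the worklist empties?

Worklist (9 pops):
  #1 pop 0: in=[-6,-4] → [-6,-1] (no change)
  #2 pop 1: in=[-6,6] → [-6,6] (was ⊥); enqueue []
  #3 pop 2: in=⊥ → [-6,-4] (no change)
  #4 pop 3: in=⊥ → [-6,2] (was [-6,-4]); enqueue [0]
  #5 pop 4: in=[-6,6] → [-6,5] (was ⊥); enqueue []
  #6 pop 5: in=[-6,6] → [-6,6] (was ⊥); enqueue []
  #7 pop 6: in=⊥ → [-4,6] (no change)
  #8 pop 0: in=[-6,2] → [-6,4] (was [-6,-1]); enqueue [1]
  #9 pop 1: in=[-6,6] → [-6,6] (no change)

Fixpoint:
  val[0] = [-6,4]
  val[1] = [-6,6]
  val[2] = [-6,-4]
  val[3] = [-6,2]
  val[4] = [-6,5]
  val[5] = [-6,6]
  val[6] = [-4,6]

9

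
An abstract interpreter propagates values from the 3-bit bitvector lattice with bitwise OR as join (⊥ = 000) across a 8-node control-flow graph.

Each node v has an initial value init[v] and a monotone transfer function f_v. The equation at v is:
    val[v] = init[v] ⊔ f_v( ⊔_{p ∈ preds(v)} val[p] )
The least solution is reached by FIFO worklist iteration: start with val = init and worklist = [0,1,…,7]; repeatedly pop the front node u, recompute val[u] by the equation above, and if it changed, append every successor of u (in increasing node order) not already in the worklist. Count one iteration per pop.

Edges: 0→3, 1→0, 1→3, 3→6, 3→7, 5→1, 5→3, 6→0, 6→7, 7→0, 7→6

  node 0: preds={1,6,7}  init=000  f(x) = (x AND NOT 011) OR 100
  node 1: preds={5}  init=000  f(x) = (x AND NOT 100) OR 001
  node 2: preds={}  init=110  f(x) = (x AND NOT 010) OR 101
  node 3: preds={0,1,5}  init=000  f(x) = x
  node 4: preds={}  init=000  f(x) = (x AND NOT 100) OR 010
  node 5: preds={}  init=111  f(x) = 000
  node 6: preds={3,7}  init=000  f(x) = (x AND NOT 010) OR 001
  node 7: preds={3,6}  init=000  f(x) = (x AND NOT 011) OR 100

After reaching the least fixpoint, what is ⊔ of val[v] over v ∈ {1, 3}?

111

Trace (10 dequeues):
  [1] u=0 | in 000 | out 100 | prev 000 | push {}
  [2] u=1 | in 111 | out 011 | prev 000 | push {0}
  [3] u=2 | in 000 | out 111 | prev 110 | push {}
  [4] u=3 | in 111 | out 111 | prev 000 | push {}
  [5] u=4 | in 000 | out 010 | prev 000 | push {}
  [6] u=5 | in 000 | out 111 | ==
  [7] u=6 | in 111 | out 101 | prev 000 | push {}
  [8] u=7 | in 111 | out 100 | prev 000 | push {6}
  [9] u=0 | in 111 | out 100 | ==
  [10] u=6 | in 111 | out 101 | ==

Converged values:
  [0] 100
  [1] 011
  [2] 111
  [3] 111
  [4] 010
  [5] 111
  [6] 101
  [7] 100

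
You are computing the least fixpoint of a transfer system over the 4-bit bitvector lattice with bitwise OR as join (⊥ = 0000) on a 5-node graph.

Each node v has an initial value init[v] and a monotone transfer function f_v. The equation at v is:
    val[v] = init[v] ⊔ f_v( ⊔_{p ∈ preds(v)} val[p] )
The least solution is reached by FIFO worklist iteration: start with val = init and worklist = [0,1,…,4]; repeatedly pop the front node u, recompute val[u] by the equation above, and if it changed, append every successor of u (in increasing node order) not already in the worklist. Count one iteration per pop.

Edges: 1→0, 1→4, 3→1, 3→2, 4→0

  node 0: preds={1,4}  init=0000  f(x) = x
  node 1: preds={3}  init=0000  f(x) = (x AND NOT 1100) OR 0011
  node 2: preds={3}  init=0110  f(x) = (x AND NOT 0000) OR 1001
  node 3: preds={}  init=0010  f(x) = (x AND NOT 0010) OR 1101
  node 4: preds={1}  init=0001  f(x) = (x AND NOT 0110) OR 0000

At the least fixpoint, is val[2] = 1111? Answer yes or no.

Trace (8 dequeues):
  [1] u=0 | in 0001 | out 0001 | prev 0000 | push {}
  [2] u=1 | in 0010 | out 0011 | prev 0000 | push {0}
  [3] u=2 | in 0010 | out 1111 | prev 0110 | push {}
  [4] u=3 | in 0000 | out 1111 | prev 0010 | push {1,2}
  [5] u=4 | in 0011 | out 0001 | ==
  [6] u=0 | in 0011 | out 0011 | prev 0001 | push {}
  [7] u=1 | in 1111 | out 0011 | ==
  [8] u=2 | in 1111 | out 1111 | ==

Converged values:
  [0] 0011
  [1] 0011
  [2] 1111
  [3] 1111
  [4] 0001

yes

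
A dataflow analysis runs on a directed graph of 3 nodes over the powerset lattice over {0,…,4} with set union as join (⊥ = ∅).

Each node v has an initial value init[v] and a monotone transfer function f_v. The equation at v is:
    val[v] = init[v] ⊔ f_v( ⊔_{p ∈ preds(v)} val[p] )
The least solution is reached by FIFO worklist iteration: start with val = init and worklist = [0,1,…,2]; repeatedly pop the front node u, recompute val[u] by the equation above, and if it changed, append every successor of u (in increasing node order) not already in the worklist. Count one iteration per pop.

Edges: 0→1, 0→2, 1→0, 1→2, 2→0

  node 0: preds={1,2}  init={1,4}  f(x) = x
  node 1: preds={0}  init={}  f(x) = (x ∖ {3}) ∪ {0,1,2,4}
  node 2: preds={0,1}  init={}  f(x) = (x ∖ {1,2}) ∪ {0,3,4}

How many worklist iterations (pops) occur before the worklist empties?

6

Trace (6 dequeues):
  [1] u=0 | in {} | out {1,4} | ==
  [2] u=1 | in {1,4} | out {0,1,2,4} | prev {} | push {0}
  [3] u=2 | in {0,1,2,4} | out {0,3,4} | prev {} | push {}
  [4] u=0 | in {0,1,2,3,4} | out {0,1,2,3,4} | prev {1,4} | push {1,2}
  [5] u=1 | in {0,1,2,3,4} | out {0,1,2,4} | ==
  [6] u=2 | in {0,1,2,3,4} | out {0,3,4} | ==

Converged values:
  [0] {0,1,2,3,4}
  [1] {0,1,2,4}
  [2] {0,3,4}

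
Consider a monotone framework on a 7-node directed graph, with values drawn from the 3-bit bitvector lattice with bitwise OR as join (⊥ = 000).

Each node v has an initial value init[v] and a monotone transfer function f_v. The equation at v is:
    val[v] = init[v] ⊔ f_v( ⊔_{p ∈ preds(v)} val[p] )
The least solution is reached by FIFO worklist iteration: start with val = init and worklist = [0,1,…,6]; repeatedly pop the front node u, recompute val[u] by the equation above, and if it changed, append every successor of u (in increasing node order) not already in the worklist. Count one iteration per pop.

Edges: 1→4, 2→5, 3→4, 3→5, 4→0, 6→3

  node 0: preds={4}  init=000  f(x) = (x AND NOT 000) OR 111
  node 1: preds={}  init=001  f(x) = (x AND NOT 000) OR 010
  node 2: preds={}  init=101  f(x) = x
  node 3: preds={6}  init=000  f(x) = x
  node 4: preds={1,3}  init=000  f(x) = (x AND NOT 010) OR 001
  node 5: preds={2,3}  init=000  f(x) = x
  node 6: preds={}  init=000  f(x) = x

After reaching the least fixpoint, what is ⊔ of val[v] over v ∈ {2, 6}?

Worklist (8 pops):
  #1 pop 0: in=000 → 111 (was 000); enqueue []
  #2 pop 1: in=000 → 011 (was 001); enqueue []
  #3 pop 2: in=000 → 101 (no change)
  #4 pop 3: in=000 → 000 (no change)
  #5 pop 4: in=011 → 001 (was 000); enqueue [0]
  #6 pop 5: in=101 → 101 (was 000); enqueue []
  #7 pop 6: in=000 → 000 (no change)
  #8 pop 0: in=001 → 111 (no change)

Fixpoint:
  val[0] = 111
  val[1] = 011
  val[2] = 101
  val[3] = 000
  val[4] = 001
  val[5] = 101
  val[6] = 000

101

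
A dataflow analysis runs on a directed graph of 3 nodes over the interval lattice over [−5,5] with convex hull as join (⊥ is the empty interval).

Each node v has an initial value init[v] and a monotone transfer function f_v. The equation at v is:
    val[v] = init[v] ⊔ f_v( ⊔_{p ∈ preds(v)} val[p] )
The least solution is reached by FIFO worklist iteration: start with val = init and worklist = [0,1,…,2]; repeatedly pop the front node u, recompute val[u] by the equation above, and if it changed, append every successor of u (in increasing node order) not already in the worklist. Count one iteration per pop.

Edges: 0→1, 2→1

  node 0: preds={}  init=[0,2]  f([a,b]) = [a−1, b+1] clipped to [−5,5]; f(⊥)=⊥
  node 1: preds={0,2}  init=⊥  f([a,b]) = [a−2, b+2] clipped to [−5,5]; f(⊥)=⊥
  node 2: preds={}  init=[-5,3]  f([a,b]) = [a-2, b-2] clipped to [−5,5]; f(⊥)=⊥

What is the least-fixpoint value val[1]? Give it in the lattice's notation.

Trace (3 dequeues):
  [1] u=0 | in ⊥ | out [0,2] | ==
  [2] u=1 | in [-5,3] | out [-5,5] | prev ⊥ | push {}
  [3] u=2 | in ⊥ | out [-5,3] | ==

Converged values:
  [0] [0,2]
  [1] [-5,5]
  [2] [-5,3]

[-5,5]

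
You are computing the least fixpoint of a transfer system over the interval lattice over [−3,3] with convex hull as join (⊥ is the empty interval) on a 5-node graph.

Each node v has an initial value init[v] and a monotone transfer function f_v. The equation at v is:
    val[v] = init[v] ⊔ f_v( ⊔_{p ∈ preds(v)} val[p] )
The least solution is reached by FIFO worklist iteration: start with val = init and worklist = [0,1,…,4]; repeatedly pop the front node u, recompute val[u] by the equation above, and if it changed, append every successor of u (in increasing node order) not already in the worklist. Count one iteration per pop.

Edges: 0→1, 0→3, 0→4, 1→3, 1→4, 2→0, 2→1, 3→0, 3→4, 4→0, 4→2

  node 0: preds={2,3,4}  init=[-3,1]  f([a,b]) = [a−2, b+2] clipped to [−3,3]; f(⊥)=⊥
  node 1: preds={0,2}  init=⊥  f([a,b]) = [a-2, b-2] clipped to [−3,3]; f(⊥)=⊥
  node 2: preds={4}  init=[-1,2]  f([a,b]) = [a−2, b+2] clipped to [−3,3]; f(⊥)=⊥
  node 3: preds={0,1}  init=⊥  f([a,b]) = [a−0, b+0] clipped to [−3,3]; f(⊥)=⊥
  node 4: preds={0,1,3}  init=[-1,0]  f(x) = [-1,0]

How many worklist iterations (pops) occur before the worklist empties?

7

Trace (7 dequeues):
  [1] u=0 | in [-1,2] | out [-3,3] | prev [-3,1] | push {}
  [2] u=1 | in [-3,3] | out [-3,1] | prev ⊥ | push {}
  [3] u=2 | in [-1,0] | out [-3,2] | prev [-1,2] | push {0,1}
  [4] u=3 | in [-3,3] | out [-3,3] | prev ⊥ | push {}
  [5] u=4 | in [-3,3] | out [-1,0] | ==
  [6] u=0 | in [-3,3] | out [-3,3] | ==
  [7] u=1 | in [-3,3] | out [-3,1] | ==

Converged values:
  [0] [-3,3]
  [1] [-3,1]
  [2] [-3,2]
  [3] [-3,3]
  [4] [-1,0]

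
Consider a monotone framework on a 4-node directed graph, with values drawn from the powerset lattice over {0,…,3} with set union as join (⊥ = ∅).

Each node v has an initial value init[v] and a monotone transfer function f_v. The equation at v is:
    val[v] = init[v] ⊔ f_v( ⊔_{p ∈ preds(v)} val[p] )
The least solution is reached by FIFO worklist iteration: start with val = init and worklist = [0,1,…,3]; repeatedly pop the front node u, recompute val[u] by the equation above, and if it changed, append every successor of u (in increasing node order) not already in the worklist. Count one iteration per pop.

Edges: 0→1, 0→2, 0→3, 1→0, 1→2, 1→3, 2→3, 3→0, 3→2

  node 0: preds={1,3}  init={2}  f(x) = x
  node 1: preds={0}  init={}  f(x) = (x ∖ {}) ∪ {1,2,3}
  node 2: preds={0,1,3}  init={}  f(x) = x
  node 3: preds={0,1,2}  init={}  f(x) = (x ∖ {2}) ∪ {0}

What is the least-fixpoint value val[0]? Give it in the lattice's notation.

{0,1,2,3}

Worklist (10 pops):
  #1 pop 0: in={} → {2} (no change)
  #2 pop 1: in={2} → {1,2,3} (was {}); enqueue [0]
  #3 pop 2: in={1,2,3} → {1,2,3} (was {}); enqueue []
  #4 pop 3: in={1,2,3} → {0,1,3} (was {}); enqueue [2]
  #5 pop 0: in={0,1,2,3} → {0,1,2,3} (was {2}); enqueue [1,3]
  #6 pop 2: in={0,1,2,3} → {0,1,2,3} (was {1,2,3}); enqueue []
  #7 pop 1: in={0,1,2,3} → {0,1,2,3} (was {1,2,3}); enqueue [0,2]
  #8 pop 3: in={0,1,2,3} → {0,1,3} (no change)
  #9 pop 0: in={0,1,2,3} → {0,1,2,3} (no change)
  #10 pop 2: in={0,1,2,3} → {0,1,2,3} (no change)

Fixpoint:
  val[0] = {0,1,2,3}
  val[1] = {0,1,2,3}
  val[2] = {0,1,2,3}
  val[3] = {0,1,3}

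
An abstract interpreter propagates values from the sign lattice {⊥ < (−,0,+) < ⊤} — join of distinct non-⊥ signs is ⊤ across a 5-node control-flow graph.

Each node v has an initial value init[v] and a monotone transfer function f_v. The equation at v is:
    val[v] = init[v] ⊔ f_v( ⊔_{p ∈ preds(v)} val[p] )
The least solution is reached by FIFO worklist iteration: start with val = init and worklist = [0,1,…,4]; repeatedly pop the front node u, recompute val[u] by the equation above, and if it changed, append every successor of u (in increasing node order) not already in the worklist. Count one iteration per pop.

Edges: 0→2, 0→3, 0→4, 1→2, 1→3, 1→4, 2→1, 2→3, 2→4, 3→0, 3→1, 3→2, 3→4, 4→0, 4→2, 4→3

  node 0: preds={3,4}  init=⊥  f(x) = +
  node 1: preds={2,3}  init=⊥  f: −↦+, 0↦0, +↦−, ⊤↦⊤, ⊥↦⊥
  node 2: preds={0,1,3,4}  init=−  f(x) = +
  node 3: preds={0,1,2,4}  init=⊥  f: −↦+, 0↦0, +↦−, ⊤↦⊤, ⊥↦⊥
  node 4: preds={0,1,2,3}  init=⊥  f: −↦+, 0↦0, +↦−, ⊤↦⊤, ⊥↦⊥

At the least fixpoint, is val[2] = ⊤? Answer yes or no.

yes

Trace (10 dequeues):
  [1] u=0 | in ⊥ | out + | prev ⊥ | push {}
  [2] u=1 | in − | out + | prev ⊥ | push {}
  [3] u=2 | in + | out ⊤ | prev − | push {1}
  [4] u=3 | in ⊤ | out ⊤ | prev ⊥ | push {0,2}
  [5] u=4 | in ⊤ | out ⊤ | prev ⊥ | push {3}
  [6] u=1 | in ⊤ | out ⊤ | prev + | push {4}
  [7] u=0 | in ⊤ | out + | ==
  [8] u=2 | in ⊤ | out ⊤ | ==
  [9] u=3 | in ⊤ | out ⊤ | ==
  [10] u=4 | in ⊤ | out ⊤ | ==

Converged values:
  [0] +
  [1] ⊤
  [2] ⊤
  [3] ⊤
  [4] ⊤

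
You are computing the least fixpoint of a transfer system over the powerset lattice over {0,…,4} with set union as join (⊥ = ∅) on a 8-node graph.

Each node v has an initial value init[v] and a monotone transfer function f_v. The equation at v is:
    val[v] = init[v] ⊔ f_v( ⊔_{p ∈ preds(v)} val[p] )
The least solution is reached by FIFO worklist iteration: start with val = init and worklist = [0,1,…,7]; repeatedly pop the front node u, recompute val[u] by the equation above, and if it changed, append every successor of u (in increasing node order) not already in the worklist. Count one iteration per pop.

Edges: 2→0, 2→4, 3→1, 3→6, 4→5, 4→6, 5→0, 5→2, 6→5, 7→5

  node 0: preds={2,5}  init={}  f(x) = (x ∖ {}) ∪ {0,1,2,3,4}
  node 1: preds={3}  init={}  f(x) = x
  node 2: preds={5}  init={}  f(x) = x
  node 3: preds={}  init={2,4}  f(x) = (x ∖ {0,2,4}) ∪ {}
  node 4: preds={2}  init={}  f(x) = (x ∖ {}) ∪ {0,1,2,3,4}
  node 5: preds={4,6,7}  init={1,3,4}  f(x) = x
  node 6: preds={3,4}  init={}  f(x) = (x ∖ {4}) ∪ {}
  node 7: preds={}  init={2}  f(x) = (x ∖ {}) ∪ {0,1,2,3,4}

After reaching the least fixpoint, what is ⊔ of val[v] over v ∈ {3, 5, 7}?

{0,1,2,3,4}

Iteration log — 13 steps:
  step 1. node 0  ⊔preds={1,3,4}  new={0,1,2,3,4}  old={}  +wl: 
  step 2. node 1  ⊔preds={2,4}  new={2,4}  old={}  +wl: 
  step 3. node 2  ⊔preds={1,3,4}  new={1,3,4}  old={}  +wl: 0
  step 4. node 3  ⊔preds={}  new={2,4}  stable
  step 5. node 4  ⊔preds={1,3,4}  new={0,1,2,3,4}  old={}  +wl: 
  step 6. node 5  ⊔preds={0,1,2,3,4}  new={0,1,2,3,4}  old={1,3,4}  +wl: 2
  step 7. node 6  ⊔preds={0,1,2,3,4}  new={0,1,2,3}  old={}  +wl: 5
  step 8. node 7  ⊔preds={}  new={0,1,2,3,4}  old={2}  +wl: 
  step 9. node 0  ⊔preds={0,1,2,3,4}  new={0,1,2,3,4}  stable
  step 10. node 2  ⊔preds={0,1,2,3,4}  new={0,1,2,3,4}  old={1,3,4}  +wl: 0,4
  step 11. node 5  ⊔preds={0,1,2,3,4}  new={0,1,2,3,4}  stable
  step 12. node 0  ⊔preds={0,1,2,3,4}  new={0,1,2,3,4}  stable
  step 13. node 4  ⊔preds={0,1,2,3,4}  new={0,1,2,3,4}  stable

Least fixpoint reached:
  node 0: {0,1,2,3,4}
  node 1: {2,4}
  node 2: {0,1,2,3,4}
  node 3: {2,4}
  node 4: {0,1,2,3,4}
  node 5: {0,1,2,3,4}
  node 6: {0,1,2,3}
  node 7: {0,1,2,3,4}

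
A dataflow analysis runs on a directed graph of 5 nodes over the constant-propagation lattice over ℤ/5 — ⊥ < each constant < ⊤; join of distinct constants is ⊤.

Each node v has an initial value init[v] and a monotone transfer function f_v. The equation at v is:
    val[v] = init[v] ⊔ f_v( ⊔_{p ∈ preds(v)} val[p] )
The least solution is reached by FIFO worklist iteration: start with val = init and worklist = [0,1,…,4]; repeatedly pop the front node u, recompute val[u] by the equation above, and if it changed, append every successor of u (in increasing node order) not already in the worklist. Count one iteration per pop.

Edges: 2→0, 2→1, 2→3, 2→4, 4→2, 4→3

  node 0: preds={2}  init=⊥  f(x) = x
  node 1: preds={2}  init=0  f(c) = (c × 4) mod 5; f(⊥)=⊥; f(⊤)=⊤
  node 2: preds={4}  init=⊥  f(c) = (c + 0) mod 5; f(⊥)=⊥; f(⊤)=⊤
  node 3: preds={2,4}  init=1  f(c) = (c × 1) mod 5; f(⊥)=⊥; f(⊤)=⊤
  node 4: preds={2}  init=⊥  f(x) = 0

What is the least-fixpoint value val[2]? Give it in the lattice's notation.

Worklist (10 pops):
  #1 pop 0: in=⊥ → ⊥ (no change)
  #2 pop 1: in=⊥ → 0 (no change)
  #3 pop 2: in=⊥ → ⊥ (no change)
  #4 pop 3: in=⊥ → 1 (no change)
  #5 pop 4: in=⊥ → 0 (was ⊥); enqueue [2,3]
  #6 pop 2: in=0 → 0 (was ⊥); enqueue [0,1,4]
  #7 pop 3: in=0 → ⊤ (was 1); enqueue []
  #8 pop 0: in=0 → 0 (was ⊥); enqueue []
  #9 pop 1: in=0 → 0 (no change)
  #10 pop 4: in=0 → 0 (no change)

Fixpoint:
  val[0] = 0
  val[1] = 0
  val[2] = 0
  val[3] = ⊤
  val[4] = 0

0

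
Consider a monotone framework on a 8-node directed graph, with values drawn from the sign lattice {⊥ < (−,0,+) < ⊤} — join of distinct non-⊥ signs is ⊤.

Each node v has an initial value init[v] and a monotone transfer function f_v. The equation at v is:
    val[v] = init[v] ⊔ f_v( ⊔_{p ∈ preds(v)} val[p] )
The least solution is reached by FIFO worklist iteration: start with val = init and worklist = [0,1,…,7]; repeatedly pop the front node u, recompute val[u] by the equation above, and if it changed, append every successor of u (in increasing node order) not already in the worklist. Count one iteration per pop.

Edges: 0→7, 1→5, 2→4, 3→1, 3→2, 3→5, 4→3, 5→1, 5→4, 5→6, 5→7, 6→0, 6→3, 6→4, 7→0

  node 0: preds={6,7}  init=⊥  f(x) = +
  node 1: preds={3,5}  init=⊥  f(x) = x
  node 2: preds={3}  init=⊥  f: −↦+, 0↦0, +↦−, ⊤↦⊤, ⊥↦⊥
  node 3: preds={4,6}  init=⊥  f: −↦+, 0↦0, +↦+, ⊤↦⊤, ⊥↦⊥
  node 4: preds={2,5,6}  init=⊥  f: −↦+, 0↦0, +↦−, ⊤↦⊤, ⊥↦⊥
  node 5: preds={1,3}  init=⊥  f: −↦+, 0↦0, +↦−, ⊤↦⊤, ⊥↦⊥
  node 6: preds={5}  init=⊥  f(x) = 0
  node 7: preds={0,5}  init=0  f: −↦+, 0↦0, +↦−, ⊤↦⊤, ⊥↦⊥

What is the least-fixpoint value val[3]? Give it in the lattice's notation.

0

Trace (19 dequeues):
  [1] u=0 | in 0 | out + | prev ⊥ | push {}
  [2] u=1 | in ⊥ | out ⊥ | ==
  [3] u=2 | in ⊥ | out ⊥ | ==
  [4] u=3 | in ⊥ | out ⊥ | ==
  [5] u=4 | in ⊥ | out ⊥ | ==
  [6] u=5 | in ⊥ | out ⊥ | ==
  [7] u=6 | in ⊥ | out 0 | prev ⊥ | push {0,3,4}
  [8] u=7 | in + | out ⊤ | prev 0 | push {}
  [9] u=0 | in ⊤ | out + | ==
  [10] u=3 | in 0 | out 0 | prev ⊥ | push {1,2,5}
  [11] u=4 | in 0 | out 0 | prev ⊥ | push {3}
  [12] u=1 | in 0 | out 0 | prev ⊥ | push {}
  [13] u=2 | in 0 | out 0 | prev ⊥ | push {4}
  [14] u=5 | in 0 | out 0 | prev ⊥ | push {1,6,7}
  [15] u=3 | in 0 | out 0 | ==
  [16] u=4 | in 0 | out 0 | ==
  [17] u=1 | in 0 | out 0 | ==
  [18] u=6 | in 0 | out 0 | ==
  [19] u=7 | in ⊤ | out ⊤ | ==

Converged values:
  [0] +
  [1] 0
  [2] 0
  [3] 0
  [4] 0
  [5] 0
  [6] 0
  [7] ⊤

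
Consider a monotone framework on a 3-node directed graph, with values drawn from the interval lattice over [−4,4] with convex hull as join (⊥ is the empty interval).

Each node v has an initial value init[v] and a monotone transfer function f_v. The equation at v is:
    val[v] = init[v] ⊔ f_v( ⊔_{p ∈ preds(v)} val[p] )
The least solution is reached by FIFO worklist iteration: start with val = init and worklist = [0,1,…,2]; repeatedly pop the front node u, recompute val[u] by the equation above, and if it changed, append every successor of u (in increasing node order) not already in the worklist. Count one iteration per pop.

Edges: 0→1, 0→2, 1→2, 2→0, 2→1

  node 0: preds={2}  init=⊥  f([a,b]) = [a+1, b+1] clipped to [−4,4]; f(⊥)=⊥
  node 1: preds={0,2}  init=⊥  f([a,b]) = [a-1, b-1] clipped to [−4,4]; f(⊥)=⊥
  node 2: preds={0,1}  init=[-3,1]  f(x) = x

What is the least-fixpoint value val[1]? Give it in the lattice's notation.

Worklist (11 pops):
  #1 pop 0: in=[-3,1] → [-2,2] (was ⊥); enqueue []
  #2 pop 1: in=[-3,2] → [-4,1] (was ⊥); enqueue []
  #3 pop 2: in=[-4,2] → [-4,2] (was [-3,1]); enqueue [0,1]
  #4 pop 0: in=[-4,2] → [-3,3] (was [-2,2]); enqueue [2]
  #5 pop 1: in=[-4,3] → [-4,2] (was [-4,1]); enqueue []
  #6 pop 2: in=[-4,3] → [-4,3] (was [-4,2]); enqueue [0,1]
  #7 pop 0: in=[-4,3] → [-3,4] (was [-3,3]); enqueue [2]
  #8 pop 1: in=[-4,4] → [-4,3] (was [-4,2]); enqueue []
  #9 pop 2: in=[-4,4] → [-4,4] (was [-4,3]); enqueue [0,1]
  #10 pop 0: in=[-4,4] → [-3,4] (no change)
  #11 pop 1: in=[-4,4] → [-4,3] (no change)

Fixpoint:
  val[0] = [-3,4]
  val[1] = [-4,3]
  val[2] = [-4,4]

[-4,3]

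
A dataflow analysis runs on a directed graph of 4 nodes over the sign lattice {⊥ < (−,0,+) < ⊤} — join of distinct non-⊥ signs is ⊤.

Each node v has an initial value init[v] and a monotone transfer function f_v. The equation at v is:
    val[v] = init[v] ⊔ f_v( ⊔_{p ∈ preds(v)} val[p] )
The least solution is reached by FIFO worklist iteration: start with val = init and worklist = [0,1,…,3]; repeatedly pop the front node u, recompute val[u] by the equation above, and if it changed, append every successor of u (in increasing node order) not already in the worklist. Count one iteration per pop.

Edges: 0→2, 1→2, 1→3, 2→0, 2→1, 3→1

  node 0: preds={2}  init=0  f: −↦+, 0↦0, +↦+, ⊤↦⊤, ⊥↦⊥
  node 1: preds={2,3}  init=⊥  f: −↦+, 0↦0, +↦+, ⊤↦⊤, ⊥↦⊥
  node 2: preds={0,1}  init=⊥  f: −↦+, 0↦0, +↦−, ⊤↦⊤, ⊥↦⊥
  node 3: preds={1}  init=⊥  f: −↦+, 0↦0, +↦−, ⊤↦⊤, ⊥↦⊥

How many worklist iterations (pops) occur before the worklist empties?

Iteration log — 9 steps:
  step 1. node 0  ⊔preds=⊥  new=0  stable
  step 2. node 1  ⊔preds=⊥  new=⊥  stable
  step 3. node 2  ⊔preds=0  new=0  old=⊥  +wl: 0,1
  step 4. node 3  ⊔preds=⊥  new=⊥  stable
  step 5. node 0  ⊔preds=0  new=0  stable
  step 6. node 1  ⊔preds=0  new=0  old=⊥  +wl: 2,3
  step 7. node 2  ⊔preds=0  new=0  stable
  step 8. node 3  ⊔preds=0  new=0  old=⊥  +wl: 1
  step 9. node 1  ⊔preds=0  new=0  stable

Least fixpoint reached:
  node 0: 0
  node 1: 0
  node 2: 0
  node 3: 0

9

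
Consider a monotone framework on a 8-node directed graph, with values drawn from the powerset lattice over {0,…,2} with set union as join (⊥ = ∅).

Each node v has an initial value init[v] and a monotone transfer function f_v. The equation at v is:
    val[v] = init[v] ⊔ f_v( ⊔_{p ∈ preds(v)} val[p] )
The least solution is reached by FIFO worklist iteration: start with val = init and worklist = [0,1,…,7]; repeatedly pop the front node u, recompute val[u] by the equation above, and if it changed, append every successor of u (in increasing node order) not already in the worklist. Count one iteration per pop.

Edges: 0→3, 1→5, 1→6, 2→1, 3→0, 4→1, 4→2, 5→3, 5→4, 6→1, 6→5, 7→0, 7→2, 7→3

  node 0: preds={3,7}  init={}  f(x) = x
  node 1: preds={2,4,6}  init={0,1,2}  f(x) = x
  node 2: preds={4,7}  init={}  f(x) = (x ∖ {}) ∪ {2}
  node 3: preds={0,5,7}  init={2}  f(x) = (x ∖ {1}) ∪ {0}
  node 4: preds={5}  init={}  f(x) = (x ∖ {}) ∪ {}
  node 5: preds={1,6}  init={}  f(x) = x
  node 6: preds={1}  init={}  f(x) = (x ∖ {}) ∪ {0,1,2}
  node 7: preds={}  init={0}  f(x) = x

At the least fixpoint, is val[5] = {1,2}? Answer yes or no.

Iteration log — 16 steps:
  step 1. node 0  ⊔preds={0,2}  new={0,2}  old={}  +wl: 
  step 2. node 1  ⊔preds={}  new={0,1,2}  stable
  step 3. node 2  ⊔preds={0}  new={0,2}  old={}  +wl: 1
  step 4. node 3  ⊔preds={0,2}  new={0,2}  old={2}  +wl: 0
  step 5. node 4  ⊔preds={}  new={}  stable
  step 6. node 5  ⊔preds={0,1,2}  new={0,1,2}  old={}  +wl: 3,4
  step 7. node 6  ⊔preds={0,1,2}  new={0,1,2}  old={}  +wl: 5
  step 8. node 7  ⊔preds={}  new={0}  stable
  step 9. node 1  ⊔preds={0,1,2}  new={0,1,2}  stable
  step 10. node 0  ⊔preds={0,2}  new={0,2}  stable
  step 11. node 3  ⊔preds={0,1,2}  new={0,2}  stable
  step 12. node 4  ⊔preds={0,1,2}  new={0,1,2}  old={}  +wl: 1,2
  step 13. node 5  ⊔preds={0,1,2}  new={0,1,2}  stable
  step 14. node 1  ⊔preds={0,1,2}  new={0,1,2}  stable
  step 15. node 2  ⊔preds={0,1,2}  new={0,1,2}  old={0,2}  +wl: 1
  step 16. node 1  ⊔preds={0,1,2}  new={0,1,2}  stable

Least fixpoint reached:
  node 0: {0,2}
  node 1: {0,1,2}
  node 2: {0,1,2}
  node 3: {0,2}
  node 4: {0,1,2}
  node 5: {0,1,2}
  node 6: {0,1,2}
  node 7: {0}

no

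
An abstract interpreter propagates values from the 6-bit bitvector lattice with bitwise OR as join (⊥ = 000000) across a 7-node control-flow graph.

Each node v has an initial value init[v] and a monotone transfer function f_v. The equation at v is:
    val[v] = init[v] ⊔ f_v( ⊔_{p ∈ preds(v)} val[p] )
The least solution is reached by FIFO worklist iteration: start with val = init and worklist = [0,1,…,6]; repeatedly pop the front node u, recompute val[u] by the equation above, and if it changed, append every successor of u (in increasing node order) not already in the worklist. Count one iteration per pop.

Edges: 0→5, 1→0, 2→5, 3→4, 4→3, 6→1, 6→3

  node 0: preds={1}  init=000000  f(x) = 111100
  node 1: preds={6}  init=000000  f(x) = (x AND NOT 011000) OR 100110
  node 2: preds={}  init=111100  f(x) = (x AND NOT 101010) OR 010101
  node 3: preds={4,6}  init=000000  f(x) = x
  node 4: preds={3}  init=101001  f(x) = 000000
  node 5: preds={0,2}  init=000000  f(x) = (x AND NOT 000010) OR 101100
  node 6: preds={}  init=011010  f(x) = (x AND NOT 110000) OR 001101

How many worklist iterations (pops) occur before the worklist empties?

12

Worklist (12 pops):
  #1 pop 0: in=000000 → 111100 (was 000000); enqueue []
  #2 pop 1: in=011010 → 100110 (was 000000); enqueue [0]
  #3 pop 2: in=000000 → 111101 (was 111100); enqueue []
  #4 pop 3: in=111011 → 111011 (was 000000); enqueue []
  #5 pop 4: in=111011 → 101001 (no change)
  #6 pop 5: in=111101 → 111101 (was 000000); enqueue []
  #7 pop 6: in=000000 → 011111 (was 011010); enqueue [1,3]
  #8 pop 0: in=100110 → 111100 (no change)
  #9 pop 1: in=011111 → 100111 (was 100110); enqueue [0]
  #10 pop 3: in=111111 → 111111 (was 111011); enqueue [4]
  #11 pop 0: in=100111 → 111100 (no change)
  #12 pop 4: in=111111 → 101001 (no change)

Fixpoint:
  val[0] = 111100
  val[1] = 100111
  val[2] = 111101
  val[3] = 111111
  val[4] = 101001
  val[5] = 111101
  val[6] = 011111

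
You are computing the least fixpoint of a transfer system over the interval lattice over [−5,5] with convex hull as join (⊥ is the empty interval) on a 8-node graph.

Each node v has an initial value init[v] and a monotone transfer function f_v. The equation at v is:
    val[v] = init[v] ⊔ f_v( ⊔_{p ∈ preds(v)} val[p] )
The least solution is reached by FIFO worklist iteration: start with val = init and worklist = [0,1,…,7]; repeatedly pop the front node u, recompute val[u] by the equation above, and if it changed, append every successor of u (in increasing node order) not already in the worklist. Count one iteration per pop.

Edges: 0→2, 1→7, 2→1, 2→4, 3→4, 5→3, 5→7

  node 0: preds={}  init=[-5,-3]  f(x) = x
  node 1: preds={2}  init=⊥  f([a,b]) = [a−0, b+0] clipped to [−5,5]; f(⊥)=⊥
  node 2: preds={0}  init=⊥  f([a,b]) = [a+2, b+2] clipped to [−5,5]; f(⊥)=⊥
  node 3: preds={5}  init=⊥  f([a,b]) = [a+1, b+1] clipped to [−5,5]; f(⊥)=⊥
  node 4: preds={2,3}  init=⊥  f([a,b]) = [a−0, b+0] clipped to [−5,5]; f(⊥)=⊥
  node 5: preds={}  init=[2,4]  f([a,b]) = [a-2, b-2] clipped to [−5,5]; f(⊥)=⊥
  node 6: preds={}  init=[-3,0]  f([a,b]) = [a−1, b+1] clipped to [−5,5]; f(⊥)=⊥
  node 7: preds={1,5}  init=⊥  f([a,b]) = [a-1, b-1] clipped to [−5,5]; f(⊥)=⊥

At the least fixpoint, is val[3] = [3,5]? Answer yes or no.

Trace (10 dequeues):
  [1] u=0 | in ⊥ | out [-5,-3] | ==
  [2] u=1 | in ⊥ | out ⊥ | ==
  [3] u=2 | in [-5,-3] | out [-3,-1] | prev ⊥ | push {1}
  [4] u=3 | in [2,4] | out [3,5] | prev ⊥ | push {}
  [5] u=4 | in [-3,5] | out [-3,5] | prev ⊥ | push {}
  [6] u=5 | in ⊥ | out [2,4] | ==
  [7] u=6 | in ⊥ | out [-3,0] | ==
  [8] u=7 | in [2,4] | out [1,3] | prev ⊥ | push {}
  [9] u=1 | in [-3,-1] | out [-3,-1] | prev ⊥ | push {7}
  [10] u=7 | in [-3,4] | out [-4,3] | prev [1,3] | push {}

Converged values:
  [0] [-5,-3]
  [1] [-3,-1]
  [2] [-3,-1]
  [3] [3,5]
  [4] [-3,5]
  [5] [2,4]
  [6] [-3,0]
  [7] [-4,3]

yes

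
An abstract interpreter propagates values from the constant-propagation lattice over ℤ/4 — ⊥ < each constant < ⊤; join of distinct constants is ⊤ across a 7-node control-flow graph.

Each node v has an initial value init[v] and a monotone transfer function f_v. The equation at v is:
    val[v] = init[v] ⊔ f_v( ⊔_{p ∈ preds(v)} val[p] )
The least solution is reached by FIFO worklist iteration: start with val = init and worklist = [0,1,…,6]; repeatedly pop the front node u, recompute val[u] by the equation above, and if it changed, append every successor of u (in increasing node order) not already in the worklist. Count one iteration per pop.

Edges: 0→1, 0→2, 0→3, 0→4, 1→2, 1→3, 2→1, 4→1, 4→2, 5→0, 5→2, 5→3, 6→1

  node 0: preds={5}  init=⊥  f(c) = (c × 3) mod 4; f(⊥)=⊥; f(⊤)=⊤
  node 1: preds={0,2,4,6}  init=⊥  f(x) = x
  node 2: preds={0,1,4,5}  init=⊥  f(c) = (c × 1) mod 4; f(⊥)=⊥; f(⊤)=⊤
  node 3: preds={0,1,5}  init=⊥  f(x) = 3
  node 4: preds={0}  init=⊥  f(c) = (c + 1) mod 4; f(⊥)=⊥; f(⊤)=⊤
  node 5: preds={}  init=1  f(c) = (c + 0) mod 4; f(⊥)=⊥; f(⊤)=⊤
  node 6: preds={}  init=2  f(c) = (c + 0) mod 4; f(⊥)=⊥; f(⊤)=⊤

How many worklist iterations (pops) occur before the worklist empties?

Worklist (9 pops):
  #1 pop 0: in=1 → 3 (was ⊥); enqueue []
  #2 pop 1: in=⊤ → ⊤ (was ⊥); enqueue []
  #3 pop 2: in=⊤ → ⊤ (was ⊥); enqueue [1]
  #4 pop 3: in=⊤ → 3 (was ⊥); enqueue []
  #5 pop 4: in=3 → 0 (was ⊥); enqueue [2]
  #6 pop 5: in=⊥ → 1 (no change)
  #7 pop 6: in=⊥ → 2 (no change)
  #8 pop 1: in=⊤ → ⊤ (no change)
  #9 pop 2: in=⊤ → ⊤ (no change)

Fixpoint:
  val[0] = 3
  val[1] = ⊤
  val[2] = ⊤
  val[3] = 3
  val[4] = 0
  val[5] = 1
  val[6] = 2

9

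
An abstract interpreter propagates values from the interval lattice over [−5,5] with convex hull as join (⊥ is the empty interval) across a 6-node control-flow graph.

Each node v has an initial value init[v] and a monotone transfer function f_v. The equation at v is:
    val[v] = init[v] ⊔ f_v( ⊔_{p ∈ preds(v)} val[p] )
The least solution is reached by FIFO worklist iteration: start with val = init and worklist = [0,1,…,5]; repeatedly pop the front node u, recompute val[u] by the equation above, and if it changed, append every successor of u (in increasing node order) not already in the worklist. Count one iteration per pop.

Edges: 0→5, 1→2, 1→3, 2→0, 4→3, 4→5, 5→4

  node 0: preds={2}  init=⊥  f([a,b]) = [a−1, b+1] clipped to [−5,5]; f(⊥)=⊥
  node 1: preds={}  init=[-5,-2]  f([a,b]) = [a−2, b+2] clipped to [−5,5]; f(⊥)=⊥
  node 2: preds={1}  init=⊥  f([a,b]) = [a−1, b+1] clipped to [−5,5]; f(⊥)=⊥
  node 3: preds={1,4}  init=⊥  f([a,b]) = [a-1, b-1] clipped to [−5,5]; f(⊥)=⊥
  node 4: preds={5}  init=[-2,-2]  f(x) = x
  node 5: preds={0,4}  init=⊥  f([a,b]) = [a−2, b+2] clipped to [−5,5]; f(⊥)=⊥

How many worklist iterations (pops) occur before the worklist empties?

19

Worklist (19 pops):
  #1 pop 0: in=⊥ → ⊥ (no change)
  #2 pop 1: in=⊥ → [-5,-2] (no change)
  #3 pop 2: in=[-5,-2] → [-5,-1] (was ⊥); enqueue [0]
  #4 pop 3: in=[-5,-2] → [-5,-3] (was ⊥); enqueue []
  #5 pop 4: in=⊥ → [-2,-2] (no change)
  #6 pop 5: in=[-2,-2] → [-4,0] (was ⊥); enqueue [4]
  #7 pop 0: in=[-5,-1] → [-5,0] (was ⊥); enqueue [5]
  #8 pop 4: in=[-4,0] → [-4,0] (was [-2,-2]); enqueue [3]
  #9 pop 5: in=[-5,0] → [-5,2] (was [-4,0]); enqueue [4]
  #10 pop 3: in=[-5,0] → [-5,-1] (was [-5,-3]); enqueue []
  #11 pop 4: in=[-5,2] → [-5,2] (was [-4,0]); enqueue [3,5]
  #12 pop 3: in=[-5,2] → [-5,1] (was [-5,-1]); enqueue []
  #13 pop 5: in=[-5,2] → [-5,4] (was [-5,2]); enqueue [4]
  #14 pop 4: in=[-5,4] → [-5,4] (was [-5,2]); enqueue [3,5]
  #15 pop 3: in=[-5,4] → [-5,3] (was [-5,1]); enqueue []
  #16 pop 5: in=[-5,4] → [-5,5] (was [-5,4]); enqueue [4]
  #17 pop 4: in=[-5,5] → [-5,5] (was [-5,4]); enqueue [3,5]
  #18 pop 3: in=[-5,5] → [-5,4] (was [-5,3]); enqueue []
  #19 pop 5: in=[-5,5] → [-5,5] (no change)

Fixpoint:
  val[0] = [-5,0]
  val[1] = [-5,-2]
  val[2] = [-5,-1]
  val[3] = [-5,4]
  val[4] = [-5,5]
  val[5] = [-5,5]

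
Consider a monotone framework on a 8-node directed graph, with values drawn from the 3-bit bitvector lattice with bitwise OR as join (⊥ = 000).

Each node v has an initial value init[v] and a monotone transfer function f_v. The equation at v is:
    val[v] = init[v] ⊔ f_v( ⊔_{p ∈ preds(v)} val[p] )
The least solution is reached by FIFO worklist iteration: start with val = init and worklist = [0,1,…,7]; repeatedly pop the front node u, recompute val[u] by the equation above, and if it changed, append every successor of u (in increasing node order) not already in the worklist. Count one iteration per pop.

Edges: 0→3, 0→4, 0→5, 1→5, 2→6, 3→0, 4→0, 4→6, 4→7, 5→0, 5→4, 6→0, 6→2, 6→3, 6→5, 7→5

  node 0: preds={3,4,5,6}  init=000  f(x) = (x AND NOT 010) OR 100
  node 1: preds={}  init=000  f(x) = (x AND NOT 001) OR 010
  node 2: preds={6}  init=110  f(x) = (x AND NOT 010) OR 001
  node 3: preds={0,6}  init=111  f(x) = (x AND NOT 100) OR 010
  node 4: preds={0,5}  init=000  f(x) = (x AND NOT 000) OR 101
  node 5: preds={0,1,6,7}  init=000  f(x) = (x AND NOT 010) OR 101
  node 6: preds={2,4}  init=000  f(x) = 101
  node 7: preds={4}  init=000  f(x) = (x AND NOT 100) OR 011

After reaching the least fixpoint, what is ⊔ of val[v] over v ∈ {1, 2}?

Iteration log — 13 steps:
  step 1. node 0  ⊔preds=111  new=101  old=000  +wl: 
  step 2. node 1  ⊔preds=000  new=010  old=000  +wl: 
  step 3. node 2  ⊔preds=000  new=111  old=110  +wl: 
  step 4. node 3  ⊔preds=101  new=111  stable
  step 5. node 4  ⊔preds=101  new=101  old=000  +wl: 0
  step 6. node 5  ⊔preds=111  new=101  old=000  +wl: 4
  step 7. node 6  ⊔preds=111  new=101  old=000  +wl: 2,3,5
  step 8. node 7  ⊔preds=101  new=011  old=000  +wl: 
  step 9. node 0  ⊔preds=111  new=101  stable
  step 10. node 4  ⊔preds=101  new=101  stable
  step 11. node 2  ⊔preds=101  new=111  stable
  step 12. node 3  ⊔preds=101  new=111  stable
  step 13. node 5  ⊔preds=111  new=101  stable

Least fixpoint reached:
  node 0: 101
  node 1: 010
  node 2: 111
  node 3: 111
  node 4: 101
  node 5: 101
  node 6: 101
  node 7: 011

111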